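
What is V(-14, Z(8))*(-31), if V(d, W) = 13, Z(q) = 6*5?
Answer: -403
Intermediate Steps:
Z(q) = 30
V(-14, Z(8))*(-31) = 13*(-31) = -403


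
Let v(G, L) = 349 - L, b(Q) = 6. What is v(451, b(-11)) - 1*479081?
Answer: -478738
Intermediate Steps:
v(451, b(-11)) - 1*479081 = (349 - 1*6) - 1*479081 = (349 - 6) - 479081 = 343 - 479081 = -478738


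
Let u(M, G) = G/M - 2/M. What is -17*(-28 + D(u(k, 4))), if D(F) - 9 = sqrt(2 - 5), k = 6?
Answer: 323 - 17*I*sqrt(3) ≈ 323.0 - 29.445*I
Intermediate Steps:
u(M, G) = -2/M + G/M
D(F) = 9 + I*sqrt(3) (D(F) = 9 + sqrt(2 - 5) = 9 + sqrt(-3) = 9 + I*sqrt(3))
-17*(-28 + D(u(k, 4))) = -17*(-28 + (9 + I*sqrt(3))) = -17*(-19 + I*sqrt(3)) = 323 - 17*I*sqrt(3)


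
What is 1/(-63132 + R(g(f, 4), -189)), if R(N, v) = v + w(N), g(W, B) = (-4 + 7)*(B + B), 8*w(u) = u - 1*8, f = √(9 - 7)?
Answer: -1/63319 ≈ -1.5793e-5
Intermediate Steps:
f = √2 ≈ 1.4142
w(u) = -1 + u/8 (w(u) = (u - 1*8)/8 = (u - 8)/8 = (-8 + u)/8 = -1 + u/8)
g(W, B) = 6*B (g(W, B) = 3*(2*B) = 6*B)
R(N, v) = -1 + v + N/8 (R(N, v) = v + (-1 + N/8) = -1 + v + N/8)
1/(-63132 + R(g(f, 4), -189)) = 1/(-63132 + (-1 - 189 + (6*4)/8)) = 1/(-63132 + (-1 - 189 + (⅛)*24)) = 1/(-63132 + (-1 - 189 + 3)) = 1/(-63132 - 187) = 1/(-63319) = -1/63319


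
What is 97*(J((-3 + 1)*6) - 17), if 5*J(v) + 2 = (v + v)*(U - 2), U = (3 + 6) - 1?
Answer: -22407/5 ≈ -4481.4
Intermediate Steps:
U = 8 (U = 9 - 1 = 8)
J(v) = -⅖ + 12*v/5 (J(v) = -⅖ + ((v + v)*(8 - 2))/5 = -⅖ + ((2*v)*6)/5 = -⅖ + (12*v)/5 = -⅖ + 12*v/5)
97*(J((-3 + 1)*6) - 17) = 97*((-⅖ + 12*((-3 + 1)*6)/5) - 17) = 97*((-⅖ + 12*(-2*6)/5) - 17) = 97*((-⅖ + (12/5)*(-12)) - 17) = 97*((-⅖ - 144/5) - 17) = 97*(-146/5 - 17) = 97*(-231/5) = -22407/5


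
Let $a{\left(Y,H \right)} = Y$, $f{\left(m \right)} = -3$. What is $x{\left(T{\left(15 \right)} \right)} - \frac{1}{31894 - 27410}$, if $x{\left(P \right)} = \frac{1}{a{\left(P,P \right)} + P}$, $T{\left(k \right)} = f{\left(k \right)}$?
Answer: $- \frac{2245}{13452} \approx -0.16689$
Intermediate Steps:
$T{\left(k \right)} = -3$
$x{\left(P \right)} = \frac{1}{2 P}$ ($x{\left(P \right)} = \frac{1}{P + P} = \frac{1}{2 P}$)
$x{\left(T{\left(15 \right)} \right)} - \frac{1}{31894 - 27410} = \frac{1}{2 \left(-3\right)} - \frac{1}{31894 - 27410} = \frac{1}{2} \left(- \frac{1}{3}\right) - \frac{1}{4484} = - \frac{1}{6} - \frac{1}{4484} = - \frac{2245}{13452}$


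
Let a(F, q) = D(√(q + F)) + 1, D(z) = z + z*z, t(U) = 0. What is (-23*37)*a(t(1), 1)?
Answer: -2553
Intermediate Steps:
D(z) = z + z²
a(F, q) = 1 + √(F + q)*(1 + √(F + q)) (a(F, q) = √(q + F)*(1 + √(q + F)) + 1 = √(F + q)*(1 + √(F + q)) + 1 = 1 + √(F + q)*(1 + √(F + q)))
(-23*37)*a(t(1), 1) = (-23*37)*(1 + 0 + 1 + √(0 + 1)) = -851*(1 + 0 + 1 + √1) = -851*(1 + 0 + 1 + 1) = -851*3 = -2553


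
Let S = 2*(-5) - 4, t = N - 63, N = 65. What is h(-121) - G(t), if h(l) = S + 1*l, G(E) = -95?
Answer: -40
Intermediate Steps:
t = 2 (t = 65 - 63 = 2)
S = -14 (S = -10 - 4 = -14)
h(l) = -14 + l (h(l) = -14 + 1*l = -14 + l)
h(-121) - G(t) = (-14 - 121) - 1*(-95) = -135 + 95 = -40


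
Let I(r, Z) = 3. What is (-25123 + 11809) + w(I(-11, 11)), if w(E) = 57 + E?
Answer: -13254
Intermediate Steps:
(-25123 + 11809) + w(I(-11, 11)) = (-25123 + 11809) + (57 + 3) = -13314 + 60 = -13254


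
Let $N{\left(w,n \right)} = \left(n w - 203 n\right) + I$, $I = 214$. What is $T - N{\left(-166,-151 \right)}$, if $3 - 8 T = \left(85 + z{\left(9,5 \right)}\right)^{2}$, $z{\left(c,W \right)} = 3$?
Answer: $- \frac{455205}{8} \approx -56901.0$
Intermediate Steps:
$N{\left(w,n \right)} = 214 - 203 n + n w$ ($N{\left(w,n \right)} = \left(n w - 203 n\right) + 214 = \left(- 203 n + n w\right) + 214 = 214 - 203 n + n w$)
$T = - \frac{7741}{8}$ ($T = \frac{3}{8} - \frac{\left(85 + 3\right)^{2}}{8} = \frac{3}{8} - \frac{88^{2}}{8} = \frac{3}{8} - 968 = - \frac{7741}{8} \approx -967.63$)
$T - N{\left(-166,-151 \right)} = - \frac{7741}{8} - \left(214 - -30653 - -25066\right) = - \frac{7741}{8} - \left(214 + 30653 + 25066\right) = - \frac{7741}{8} - 55933 = - \frac{455205}{8}$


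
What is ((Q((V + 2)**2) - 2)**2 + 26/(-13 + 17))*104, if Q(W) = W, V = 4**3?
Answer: 1971561540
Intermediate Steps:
V = 64
((Q((V + 2)**2) - 2)**2 + 26/(-13 + 17))*104 = (((64 + 2)**2 - 2)**2 + 26/(-13 + 17))*104 = ((66**2 - 2)**2 + 26/4)*104 = ((4356 - 2)**2 + 26*(1/4))*104 = (4354**2 + 13/2)*104 = (18957316 + 13/2)*104 = (37914645/2)*104 = 1971561540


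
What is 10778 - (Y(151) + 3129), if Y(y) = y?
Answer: 7498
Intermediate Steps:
10778 - (Y(151) + 3129) = 10778 - (151 + 3129) = 10778 - 1*3280 = 10778 - 3280 = 7498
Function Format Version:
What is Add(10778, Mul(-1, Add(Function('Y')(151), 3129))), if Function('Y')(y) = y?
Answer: 7498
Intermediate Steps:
Add(10778, Mul(-1, Add(Function('Y')(151), 3129))) = Add(10778, Mul(-1, Add(151, 3129))) = Add(10778, Mul(-1, 3280)) = Add(10778, -3280) = 7498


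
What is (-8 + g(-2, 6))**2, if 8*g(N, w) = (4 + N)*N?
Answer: 289/4 ≈ 72.250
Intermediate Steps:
g(N, w) = N*(4 + N)/8 (g(N, w) = ((4 + N)*N)/8 = (N*(4 + N))/8 = N*(4 + N)/8)
(-8 + g(-2, 6))**2 = (-8 + (1/8)*(-2)*(4 - 2))**2 = (-8 + (1/8)*(-2)*2)**2 = (-8 - 1/2)**2 = (-17/2)**2 = 289/4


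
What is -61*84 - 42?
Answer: -5166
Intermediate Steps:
-61*84 - 42 = -5124 - 42 = -5166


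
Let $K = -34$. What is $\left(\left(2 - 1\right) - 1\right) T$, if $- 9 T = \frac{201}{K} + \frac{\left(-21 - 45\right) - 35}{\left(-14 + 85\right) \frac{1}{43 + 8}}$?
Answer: $0$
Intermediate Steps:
$T = \frac{21045}{2414}$ ($T = - \frac{\frac{201}{-34} + \frac{\left(-21 - 45\right) - 35}{\left(-14 + 85\right) \frac{1}{43 + 8}}}{9} = - \frac{201 \left(- \frac{1}{34}\right) + \frac{-66 - 35}{71 \cdot \frac{1}{51}}}{9} = - \frac{- \frac{201}{34} - \frac{101}{71 \cdot \frac{1}{51}}}{9} = - \frac{- \frac{201}{34} - \frac{101}{\frac{71}{51}}}{9} = - \frac{- \frac{201}{34} - \frac{5151}{71}}{9} = \left(- \frac{1}{9}\right) \left(- \frac{189405}{2414}\right) = \frac{21045}{2414} \approx 8.7179$)
$\left(\left(2 - 1\right) - 1\right) T = \left(\left(2 - 1\right) - 1\right) \frac{21045}{2414} = \left(1 - 1\right) \frac{21045}{2414} = 0 \cdot \frac{21045}{2414} = 0$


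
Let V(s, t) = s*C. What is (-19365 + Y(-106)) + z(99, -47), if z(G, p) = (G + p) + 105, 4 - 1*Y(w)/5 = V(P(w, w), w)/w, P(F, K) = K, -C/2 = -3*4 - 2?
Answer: -19328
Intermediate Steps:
C = 28 (C = -2*(-3*4 - 2) = -2*(-12 - 2) = -2*(-14) = 28)
V(s, t) = 28*s (V(s, t) = s*28 = 28*s)
Y(w) = -120 (Y(w) = 20 - 5*28*w/w = 20 - 5*28 = 20 - 140 = -120)
z(G, p) = 105 + G + p
(-19365 + Y(-106)) + z(99, -47) = (-19365 - 120) + (105 + 99 - 47) = -19485 + 157 = -19328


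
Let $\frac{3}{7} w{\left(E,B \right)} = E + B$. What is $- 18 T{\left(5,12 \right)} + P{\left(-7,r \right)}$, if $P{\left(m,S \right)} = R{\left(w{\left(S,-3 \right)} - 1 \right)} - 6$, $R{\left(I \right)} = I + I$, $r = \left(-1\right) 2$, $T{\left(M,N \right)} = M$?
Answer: $- \frac{364}{3} \approx -121.33$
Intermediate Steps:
$r = -2$
$w{\left(E,B \right)} = \frac{7 B}{3} + \frac{7 E}{3}$ ($w{\left(E,B \right)} = \frac{7 \left(E + B\right)}{3} = \frac{7 \left(B + E\right)}{3} = \frac{7 B}{3} + \frac{7 E}{3}$)
$R{\left(I \right)} = 2 I$
$P{\left(m,S \right)} = -22 + \frac{14 S}{3}$ ($P{\left(m,S \right)} = 2 \left(\left(\frac{7}{3} \left(-3\right) + \frac{7 S}{3}\right) - 1\right) - 6 = 2 \left(\left(-7 + \frac{7 S}{3}\right) - 1\right) - 6 = 2 \left(-8 + \frac{7 S}{3}\right) - 6 = \left(-16 + \frac{14 S}{3}\right) - 6 = -22 + \frac{14 S}{3}$)
$- 18 T{\left(5,12 \right)} + P{\left(-7,r \right)} = \left(-18\right) 5 + \left(-22 + \frac{14}{3} \left(-2\right)\right) = -90 - \frac{94}{3} = - \frac{364}{3}$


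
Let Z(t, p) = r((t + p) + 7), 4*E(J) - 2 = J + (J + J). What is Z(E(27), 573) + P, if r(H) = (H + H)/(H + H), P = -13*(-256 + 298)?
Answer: -545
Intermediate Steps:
P = -546 (P = -13*42 = -546)
E(J) = ½ + 3*J/4 (E(J) = ½ + (J + (J + J))/4 = ½ + (J + 2*J)/4 = ½ + (3*J)/4 = ½ + 3*J/4)
r(H) = 1 (r(H) = (2*H)/((2*H)) = (2*H)*(1/(2*H)) = 1)
Z(t, p) = 1
Z(E(27), 573) + P = 1 - 546 = -545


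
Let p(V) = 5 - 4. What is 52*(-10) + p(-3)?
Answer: -519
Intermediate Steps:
p(V) = 1
52*(-10) + p(-3) = 52*(-10) + 1 = -520 + 1 = -519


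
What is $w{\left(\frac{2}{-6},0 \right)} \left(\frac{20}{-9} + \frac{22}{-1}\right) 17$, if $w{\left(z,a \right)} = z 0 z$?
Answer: $0$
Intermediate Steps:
$w{\left(z,a \right)} = 0$ ($w{\left(z,a \right)} = 0 z = 0$)
$w{\left(\frac{2}{-6},0 \right)} \left(\frac{20}{-9} + \frac{22}{-1}\right) 17 = 0 \left(\frac{20}{-9} + \frac{22}{-1}\right) 17 = 0 \left(20 \left(- \frac{1}{9}\right) + 22 \left(-1\right)\right) 17 = 0 \left(- \frac{20}{9} - 22\right) 17 = 0 \left(- \frac{218}{9}\right) 17 = 0 \cdot 17 = 0$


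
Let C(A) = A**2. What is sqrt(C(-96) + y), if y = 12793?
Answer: sqrt(22009) ≈ 148.35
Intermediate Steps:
sqrt(C(-96) + y) = sqrt((-96)**2 + 12793) = sqrt(9216 + 12793) = sqrt(22009)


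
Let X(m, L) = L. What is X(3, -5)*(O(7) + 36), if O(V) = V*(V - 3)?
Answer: -320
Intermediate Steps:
O(V) = V*(-3 + V)
X(3, -5)*(O(7) + 36) = -5*(7*(-3 + 7) + 36) = -5*(7*4 + 36) = -5*(28 + 36) = -5*64 = -320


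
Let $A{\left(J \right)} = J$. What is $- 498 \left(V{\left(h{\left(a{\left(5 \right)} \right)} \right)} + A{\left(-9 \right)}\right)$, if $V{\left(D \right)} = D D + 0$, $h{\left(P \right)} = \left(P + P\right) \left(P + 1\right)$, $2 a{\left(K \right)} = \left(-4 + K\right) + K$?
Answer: $-282366$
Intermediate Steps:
$a{\left(K \right)} = -2 + K$ ($a{\left(K \right)} = \frac{\left(-4 + K\right) + K}{2} = \frac{-4 + 2 K}{2} = -2 + K$)
$h{\left(P \right)} = 2 P \left(1 + P\right)$
$V{\left(D \right)} = D^{2}$ ($V{\left(D \right)} = D^{2} + 0 = D^{2}$)
$- 498 \left(V{\left(h{\left(a{\left(5 \right)} \right)} \right)} + A{\left(-9 \right)}\right) = - 498 \left(\left(2 \left(-2 + 5\right) \left(1 + \left(-2 + 5\right)\right)\right)^{2} - 9\right) = - 498 \left(\left(2 \cdot 3 \left(1 + 3\right)\right)^{2} - 9\right) = - 498 \left(\left(2 \cdot 3 \cdot 4\right)^{2} - 9\right) = - 498 \left(24^{2} - 9\right) = - 498 \left(576 - 9\right) = \left(-498\right) 567 = -282366$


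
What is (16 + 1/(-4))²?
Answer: 3969/16 ≈ 248.06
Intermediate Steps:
(16 + 1/(-4))² = (16 - ¼)² = (63/4)² = 3969/16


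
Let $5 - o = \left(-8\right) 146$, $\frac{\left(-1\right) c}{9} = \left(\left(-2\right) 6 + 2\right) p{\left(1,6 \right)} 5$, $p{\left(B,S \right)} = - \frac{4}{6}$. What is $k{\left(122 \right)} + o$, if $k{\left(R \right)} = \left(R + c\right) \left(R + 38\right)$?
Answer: $-27307$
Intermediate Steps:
$p{\left(B,S \right)} = - \frac{2}{3}$ ($p{\left(B,S \right)} = \left(-4\right) \frac{1}{6} = - \frac{2}{3}$)
$c = -300$ ($c = - 9 \left(\left(-2\right) 6 + 2\right) \left(- \frac{2}{3}\right) 5 = - 9 \left(-12 + 2\right) \left(- \frac{2}{3}\right) 5 = - 9 \left(-10\right) \left(- \frac{2}{3}\right) 5 = - 9 \cdot \frac{20}{3} \cdot 5 = \left(-9\right) \frac{100}{3} = -300$)
$o = 1173$ ($o = 5 - \left(-8\right) 146 = 5 - -1168 = 5 + 1168 = 1173$)
$k{\left(R \right)} = \left(-300 + R\right) \left(38 + R\right)$ ($k{\left(R \right)} = \left(R - 300\right) \left(R + 38\right) = \left(-300 + R\right) \left(38 + R\right)$)
$k{\left(122 \right)} + o = \left(-11400 + 122^{2} - 31964\right) + 1173 = \left(-11400 + 14884 - 31964\right) + 1173 = -28480 + 1173 = -27307$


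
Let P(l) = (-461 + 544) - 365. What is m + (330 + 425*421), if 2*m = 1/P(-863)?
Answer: 101099819/564 ≈ 1.7926e+5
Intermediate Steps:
P(l) = -282 (P(l) = 83 - 365 = -282)
m = -1/564 (m = (½)/(-282) = (½)*(-1/282) = -1/564 ≈ -0.0017731)
m + (330 + 425*421) = -1/564 + (330 + 425*421) = -1/564 + (330 + 178925) = -1/564 + 179255 = 101099819/564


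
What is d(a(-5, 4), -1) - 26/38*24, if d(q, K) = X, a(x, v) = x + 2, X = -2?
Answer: -350/19 ≈ -18.421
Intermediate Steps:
a(x, v) = 2 + x
d(q, K) = -2
d(a(-5, 4), -1) - 26/38*24 = -2 - 26/38*24 = -2 - 26*1/38*24 = -2 - 13/19*24 = -2 - 312/19 = -350/19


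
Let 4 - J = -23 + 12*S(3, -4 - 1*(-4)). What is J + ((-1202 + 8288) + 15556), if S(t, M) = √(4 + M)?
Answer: 22645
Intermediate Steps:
J = 3 (J = 4 - (-23 + 12*√(4 + (-4 - 1*(-4)))) = 4 - (-23 + 12*√(4 + (-4 + 4))) = 4 - (-23 + 12*√(4 + 0)) = 4 - (-23 + 12*√4) = 4 - (-23 + 12*2) = 4 - (-23 + 24) = 4 - 1*1 = 4 - 1 = 3)
J + ((-1202 + 8288) + 15556) = 3 + ((-1202 + 8288) + 15556) = 3 + (7086 + 15556) = 3 + 22642 = 22645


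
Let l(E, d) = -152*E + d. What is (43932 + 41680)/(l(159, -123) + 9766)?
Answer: -85612/14525 ≈ -5.8941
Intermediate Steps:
l(E, d) = d - 152*E
(43932 + 41680)/(l(159, -123) + 9766) = (43932 + 41680)/((-123 - 152*159) + 9766) = 85612/((-123 - 24168) + 9766) = 85612/(-24291 + 9766) = 85612/(-14525) = 85612*(-1/14525) = -85612/14525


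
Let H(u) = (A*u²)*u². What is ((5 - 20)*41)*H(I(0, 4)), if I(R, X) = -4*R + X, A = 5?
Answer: -787200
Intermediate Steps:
I(R, X) = X - 4*R
H(u) = 5*u⁴ (H(u) = (5*u²)*u² = 5*u⁴)
((5 - 20)*41)*H(I(0, 4)) = ((5 - 20)*41)*(5*(4 - 4*0)⁴) = (-15*41)*(5*(4 + 0)⁴) = -3075*4⁴ = -3075*256 = -615*1280 = -787200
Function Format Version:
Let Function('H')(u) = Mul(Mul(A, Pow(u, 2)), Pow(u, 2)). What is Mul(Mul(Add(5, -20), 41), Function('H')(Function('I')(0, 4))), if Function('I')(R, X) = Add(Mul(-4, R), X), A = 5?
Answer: -787200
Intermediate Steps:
Function('I')(R, X) = Add(X, Mul(-4, R))
Function('H')(u) = Mul(5, Pow(u, 4)) (Function('H')(u) = Mul(Mul(5, Pow(u, 2)), Pow(u, 2)) = Mul(5, Pow(u, 4)))
Mul(Mul(Add(5, -20), 41), Function('H')(Function('I')(0, 4))) = Mul(Mul(Add(5, -20), 41), Mul(5, Pow(Add(4, Mul(-4, 0)), 4))) = Mul(Mul(-15, 41), Mul(5, Pow(Add(4, 0), 4))) = Mul(-615, Mul(5, Pow(4, 4))) = Mul(-615, Mul(5, 256)) = Mul(-615, 1280) = -787200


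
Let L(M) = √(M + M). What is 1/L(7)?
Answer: √14/14 ≈ 0.26726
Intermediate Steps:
L(M) = √2*√M (L(M) = √(2*M) = √2*√M)
1/L(7) = 1/(√2*√7) = 1/(√14) = √14/14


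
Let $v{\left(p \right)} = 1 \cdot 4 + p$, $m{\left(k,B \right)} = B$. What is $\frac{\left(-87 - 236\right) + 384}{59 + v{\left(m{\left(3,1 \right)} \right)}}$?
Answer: $\frac{61}{64} \approx 0.95313$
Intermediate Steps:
$v{\left(p \right)} = 4 + p$
$\frac{\left(-87 - 236\right) + 384}{59 + v{\left(m{\left(3,1 \right)} \right)}} = \frac{\left(-87 - 236\right) + 384}{59 + \left(4 + 1\right)} = \frac{-323 + 384}{59 + 5} = \frac{61}{64}$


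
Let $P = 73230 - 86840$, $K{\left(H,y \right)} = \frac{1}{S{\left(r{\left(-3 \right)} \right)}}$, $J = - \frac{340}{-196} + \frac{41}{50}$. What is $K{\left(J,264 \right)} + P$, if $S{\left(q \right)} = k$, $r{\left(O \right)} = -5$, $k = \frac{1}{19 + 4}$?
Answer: $-13587$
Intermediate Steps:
$k = \frac{1}{23} \approx 0.043478$
$S{\left(q \right)} = \frac{1}{23}$
$J = \frac{6259}{2450}$ ($J = \left(-340\right) \left(- \frac{1}{196}\right) + 41 \cdot \frac{1}{50} = \frac{85}{49} + \frac{41}{50} = \frac{6259}{2450} \approx 2.5547$)
$K{\left(H,y \right)} = 23$ ($K{\left(H,y \right)} = \frac{1}{\frac{1}{23}} = 23$)
$P = -13610$ ($P = 73230 - 86840 = -13610$)
$K{\left(J,264 \right)} + P = 23 - 13610 = -13587$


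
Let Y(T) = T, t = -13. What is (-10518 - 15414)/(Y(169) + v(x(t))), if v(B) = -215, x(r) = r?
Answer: 12966/23 ≈ 563.74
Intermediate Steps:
(-10518 - 15414)/(Y(169) + v(x(t))) = (-10518 - 15414)/(169 - 215) = -25932/(-46) = -25932*(-1/46) = 12966/23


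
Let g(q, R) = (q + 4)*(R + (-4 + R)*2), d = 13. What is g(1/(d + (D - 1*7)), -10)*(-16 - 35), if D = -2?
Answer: 16473/2 ≈ 8236.5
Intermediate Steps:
g(q, R) = (-8 + 3*R)*(4 + q) (g(q, R) = (4 + q)*(R + (-8 + 2*R)) = (4 + q)*(-8 + 3*R) = (-8 + 3*R)*(4 + q))
g(1/(d + (D - 1*7)), -10)*(-16 - 35) = (-32 - 8/(13 + (-2 - 1*7)) + 12*(-10) + 3*(-10)/(13 + (-2 - 1*7)))*(-16 - 35) = (-32 - 8/(13 + (-2 - 7)) - 120 + 3*(-10)/(13 + (-2 - 7)))*(-51) = (-32 - 8/(13 - 9) - 120 + 3*(-10)/(13 - 9))*(-51) = (-32 - 8/4 - 120 + 3*(-10)/4)*(-51) = (-32 - 8*¼ - 120 + 3*(-10)*(¼))*(-51) = (-32 - 2 - 120 - 15/2)*(-51) = -323/2*(-51) = 16473/2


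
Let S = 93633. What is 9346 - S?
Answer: -84287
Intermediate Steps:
9346 - S = 9346 - 1*93633 = 9346 - 93633 = -84287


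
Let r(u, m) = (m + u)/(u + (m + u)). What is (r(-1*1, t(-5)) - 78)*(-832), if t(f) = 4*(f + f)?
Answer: 1345760/21 ≈ 64084.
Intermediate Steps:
t(f) = 8*f (t(f) = 4*(2*f) = 8*f)
r(u, m) = (m + u)/(m + 2*u)
(r(-1*1, t(-5)) - 78)*(-832) = ((8*(-5) - 1*1)/(8*(-5) + 2*(-1*1)) - 78)*(-832) = ((-40 - 1)/(-40 + 2*(-1)) - 78)*(-832) = (-41/(-40 - 2) - 78)*(-832) = (-41/(-42) - 78)*(-832) = (-1/42*(-41) - 78)*(-832) = (41/42 - 78)*(-832) = -3235/42*(-832) = 1345760/21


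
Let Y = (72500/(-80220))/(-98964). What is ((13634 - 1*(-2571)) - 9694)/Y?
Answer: 2584506316644/3625 ≈ 7.1297e+8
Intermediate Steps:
Y = 3625/396944604 (Y = (72500*(-1/80220))*(-1/98964) = -3625/4011*(-1/98964) = 3625/396944604 ≈ 9.1323e-6)
((13634 - 1*(-2571)) - 9694)/Y = ((13634 - 1*(-2571)) - 9694)/(3625/396944604) = ((13634 + 2571) - 9694)*(396944604/3625) = (16205 - 9694)*(396944604/3625) = 6511*(396944604/3625) = 2584506316644/3625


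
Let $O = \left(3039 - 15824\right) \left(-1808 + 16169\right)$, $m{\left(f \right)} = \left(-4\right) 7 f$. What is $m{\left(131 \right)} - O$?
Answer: $183601717$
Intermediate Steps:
$m{\left(f \right)} = - 28 f$
$O = -183605385$ ($O = \left(-12785\right) 14361 = -183605385$)
$m{\left(131 \right)} - O = \left(-28\right) 131 - -183605385 = -3668 + 183605385 = 183601717$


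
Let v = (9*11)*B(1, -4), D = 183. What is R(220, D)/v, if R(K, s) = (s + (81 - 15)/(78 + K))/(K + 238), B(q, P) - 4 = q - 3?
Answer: 2275/1125993 ≈ 0.0020204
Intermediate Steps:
B(q, P) = 1 + q (B(q, P) = 4 + (q - 3) = 4 + (-3 + q) = 1 + q)
R(K, s) = (s + 66/(78 + K))/(238 + K)
v = 198 (v = (9*11)*(1 + 1) = 99*2 = 198)
R(220, D)/v = ((66 + 78*183 + 220*183)/(18564 + 220² + 316*220))/198 = ((66 + 14274 + 40260)/(18564 + 48400 + 69520))*(1/198) = (54600/136484)*(1/198) = ((1/136484)*54600)*(1/198) = (13650/34121)*(1/198) = 2275/1125993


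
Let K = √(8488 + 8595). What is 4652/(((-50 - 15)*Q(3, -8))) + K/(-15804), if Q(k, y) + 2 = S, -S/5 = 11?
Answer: 4652/3705 - √17083/15804 ≈ 1.2473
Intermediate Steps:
S = -55 (S = -5*11 = -55)
Q(k, y) = -57 (Q(k, y) = -2 - 55 = -57)
K = √17083 ≈ 130.70
4652/(((-50 - 15)*Q(3, -8))) + K/(-15804) = 4652/(((-50 - 15)*(-57))) + √17083/(-15804) = 4652/((-65*(-57))) + √17083*(-1/15804) = 4652/3705 - √17083/15804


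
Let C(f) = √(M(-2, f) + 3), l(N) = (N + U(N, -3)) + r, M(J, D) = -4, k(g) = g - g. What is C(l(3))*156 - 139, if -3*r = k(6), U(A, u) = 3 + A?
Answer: -139 + 156*I ≈ -139.0 + 156.0*I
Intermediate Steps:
k(g) = 0
r = 0 (r = -⅓*0 = 0)
l(N) = 3 + 2*N (l(N) = (N + (3 + N)) + 0 = (3 + 2*N) + 0 = 3 + 2*N)
C(f) = I (C(f) = √(-4 + 3) = √(-1) = I)
C(l(3))*156 - 139 = I*156 - 139 = 156*I - 139 = -139 + 156*I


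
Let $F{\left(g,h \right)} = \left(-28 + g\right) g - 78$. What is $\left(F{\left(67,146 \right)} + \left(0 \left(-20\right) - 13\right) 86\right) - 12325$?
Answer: $-10908$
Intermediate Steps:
$F{\left(g,h \right)} = -78 + g \left(-28 + g\right)$ ($F{\left(g,h \right)} = g \left(-28 + g\right) - 78 = -78 + g \left(-28 + g\right)$)
$\left(F{\left(67,146 \right)} + \left(0 \left(-20\right) - 13\right) 86\right) - 12325 = \left(\left(-78 + 67^{2} - 1876\right) + \left(0 \left(-20\right) - 13\right) 86\right) - 12325 = \left(\left(-78 + 4489 - 1876\right) + \left(0 - 13\right) 86\right) - 12325 = \left(2535 - 1118\right) - 12325 = 1417 - 12325 = -10908$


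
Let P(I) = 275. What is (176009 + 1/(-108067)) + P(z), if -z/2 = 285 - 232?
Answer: 19050483027/108067 ≈ 1.7628e+5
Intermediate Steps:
z = -106 (z = -2*(285 - 232) = -2*53 = -106)
(176009 + 1/(-108067)) + P(z) = (176009 + 1/(-108067)) + 275 = (176009 - 1/108067) + 275 = 19020764602/108067 + 275 = 19050483027/108067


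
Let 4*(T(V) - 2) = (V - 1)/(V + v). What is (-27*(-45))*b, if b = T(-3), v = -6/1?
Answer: 2565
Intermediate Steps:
v = -6 (v = -6*1 = -6)
T(V) = 2 + (-1 + V)/(4*(-6 + V)) (T(V) = 2 + ((V - 1)/(V - 6))/4 = 2 + ((-1 + V)/(-6 + V))/4 = 2 + (-1 + V)/(4*(-6 + V)))
b = 19/9 (b = (-49 + 9*(-3))/(4*(-6 - 3)) = (¼)*(-49 - 27)/(-9) = (¼)*(-⅑)*(-76) = 19/9 ≈ 2.1111)
(-27*(-45))*b = -27*(-45)*(19/9) = 1215*(19/9) = 2565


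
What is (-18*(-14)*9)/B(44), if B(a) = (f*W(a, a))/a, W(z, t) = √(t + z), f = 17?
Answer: 2268*√22/17 ≈ 625.76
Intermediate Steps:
B(a) = 17*√2/√a (B(a) = (17*√(a + a))/a = (17*√(2*a))/a = (17*(√2*√a))/a = (17*√2*√a)/a = 17*√2/√a)
(-18*(-14)*9)/B(44) = (-18*(-14)*9)/((17*√2/√44)) = (252*9)/((17*√2*(√11/22))) = 2268/((17*√22/22)) = 2268*(√22/17) = 2268*√22/17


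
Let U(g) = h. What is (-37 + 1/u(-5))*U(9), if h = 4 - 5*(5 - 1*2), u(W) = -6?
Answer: 2453/6 ≈ 408.83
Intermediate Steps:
h = -11 (h = 4 - 5*(5 - 2) = 4 - 5*3 = 4 - 15 = -11)
U(g) = -11
(-37 + 1/u(-5))*U(9) = (-37 + 1/(-6))*(-11) = (-37 - 1/6)*(-11) = -223/6*(-11) = 2453/6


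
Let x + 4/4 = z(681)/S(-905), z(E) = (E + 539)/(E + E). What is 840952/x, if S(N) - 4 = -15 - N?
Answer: -127995837732/152051 ≈ -8.4180e+5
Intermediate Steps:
S(N) = -11 - N (S(N) = 4 + (-15 - N) = -11 - N)
z(E) = (539 + E)/(2*E) (z(E) = (539 + E)/((2*E)) = (539 + E)*(1/(2*E)) = (539 + E)/(2*E))
x = -304102/304407 (x = -1 + ((1/2)*(539 + 681)/681)/(-11 - 1*(-905)) = -1 + ((1/2)*(1/681)*1220)/(-11 + 905) = -1 + (610/681)/894 = -1 + (610/681)*(1/894) = -1 + 305/304407 = -304102/304407 ≈ -0.99900)
840952/x = 840952/(-304102/304407) = 840952*(-304407/304102) = -127995837732/152051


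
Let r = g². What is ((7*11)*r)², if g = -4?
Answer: 1517824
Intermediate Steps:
r = 16 (r = (-4)² = 16)
((7*11)*r)² = ((7*11)*16)² = (77*16)² = 1232² = 1517824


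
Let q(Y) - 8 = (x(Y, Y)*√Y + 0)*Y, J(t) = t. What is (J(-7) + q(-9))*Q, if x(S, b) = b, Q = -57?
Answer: -57 - 13851*I ≈ -57.0 - 13851.0*I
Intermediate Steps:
q(Y) = 8 + Y^(5/2) (q(Y) = 8 + (Y*√Y + 0)*Y = 8 + (Y^(3/2) + 0)*Y = 8 + Y^(3/2)*Y = 8 + Y^(5/2))
(J(-7) + q(-9))*Q = (-7 + (8 + (-9)^(5/2)))*(-57) = (-7 + (8 + 243*I))*(-57) = (1 + 243*I)*(-57) = -57 - 13851*I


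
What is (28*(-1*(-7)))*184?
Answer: 36064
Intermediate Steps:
(28*(-1*(-7)))*184 = (28*7)*184 = 196*184 = 36064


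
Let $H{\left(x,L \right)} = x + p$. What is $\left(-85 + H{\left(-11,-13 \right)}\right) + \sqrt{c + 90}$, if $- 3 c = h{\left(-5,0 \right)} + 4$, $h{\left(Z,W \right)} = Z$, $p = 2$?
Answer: $-94 + \frac{\sqrt{813}}{3} \approx -84.496$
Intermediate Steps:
$c = \frac{1}{3}$ ($c = - \frac{-5 + 4}{3} = \left(- \frac{1}{3}\right) \left(-1\right) = \frac{1}{3} \approx 0.33333$)
$H{\left(x,L \right)} = 2 + x$ ($H{\left(x,L \right)} = x + 2 = 2 + x$)
$\left(-85 + H{\left(-11,-13 \right)}\right) + \sqrt{c + 90} = \left(-85 + \left(2 - 11\right)\right) + \sqrt{\frac{1}{3} + 90} = \left(-85 - 9\right) + \sqrt{\frac{271}{3}} = -94 + \frac{\sqrt{813}}{3}$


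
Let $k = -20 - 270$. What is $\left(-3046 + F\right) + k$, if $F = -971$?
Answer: $-4307$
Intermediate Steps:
$k = -290$ ($k = -20 - 270 = -290$)
$\left(-3046 + F\right) + k = \left(-3046 - 971\right) - 290 = -4017 - 290 = -4307$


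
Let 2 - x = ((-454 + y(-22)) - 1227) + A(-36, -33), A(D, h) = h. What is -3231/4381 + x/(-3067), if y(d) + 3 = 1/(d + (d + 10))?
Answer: -592978525/456841918 ≈ -1.2980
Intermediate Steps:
y(d) = -3 + 1/(10 + 2*d) (y(d) = -3 + 1/(d + (d + 10)) = -3 + 1/(d + (10 + d)) = -3 + 1/(10 + 2*d))
x = 58447/34 (x = 2 - (((-454 + (-29 - 6*(-22))/(2*(5 - 22))) - 1227) - 33) = 2 - (((-454 + (½)*(-29 + 132)/(-17)) - 1227) - 33) = 2 - (((-454 + (½)*(-1/17)*103) - 1227) - 33) = 2 - (((-454 - 103/34) - 1227) - 33) = 2 - ((-15539/34 - 1227) - 33) = 2 - (-57257/34 - 33) = 2 - 1*(-58379/34) = 2 + 58379/34 = 58447/34 ≈ 1719.0)
-3231/4381 + x/(-3067) = -3231/4381 + (58447/34)/(-3067) = -3231*1/4381 + (58447/34)*(-1/3067) = -3231/4381 - 58447/104278 = -592978525/456841918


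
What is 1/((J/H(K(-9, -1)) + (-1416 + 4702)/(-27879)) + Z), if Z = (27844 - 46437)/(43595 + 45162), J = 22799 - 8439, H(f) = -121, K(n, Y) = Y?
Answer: -299409224763/35631205126709 ≈ -0.0084030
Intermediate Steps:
J = 14360
Z = -18593/88757 ≈ -0.20948
1/((J/H(K(-9, -1)) + (-1416 + 4702)/(-27879)) + Z) = 1/((14360/(-121) + (-1416 + 4702)/(-27879)) - 18593/88757) = 1/((14360*(-1/121) + 3286*(-1/27879)) - 18593/88757) = 1/((-14360/121 - 3286/27879) - 18593/88757) = 1/(-400740046/3373359 - 18593/88757) = 1/(-35631205126709/299409224763) = -299409224763/35631205126709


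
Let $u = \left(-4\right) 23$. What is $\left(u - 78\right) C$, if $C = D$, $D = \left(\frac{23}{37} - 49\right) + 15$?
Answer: $\frac{209950}{37} \approx 5674.3$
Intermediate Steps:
$u = -92$
$D = - \frac{1235}{37}$ ($D = \left(23 \cdot \frac{1}{37} - 49\right) + 15 = \left(\frac{23}{37} - 49\right) + 15 = - \frac{1790}{37} + 15 = - \frac{1235}{37} \approx -33.378$)
$C = - \frac{1235}{37} \approx -33.378$
$\left(u - 78\right) C = \left(-92 - 78\right) \left(- \frac{1235}{37}\right) = \left(-170\right) \left(- \frac{1235}{37}\right) = \frac{209950}{37}$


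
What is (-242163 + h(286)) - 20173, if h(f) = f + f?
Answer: -261764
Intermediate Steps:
h(f) = 2*f
(-242163 + h(286)) - 20173 = (-242163 + 2*286) - 20173 = (-242163 + 572) - 20173 = -241591 - 20173 = -261764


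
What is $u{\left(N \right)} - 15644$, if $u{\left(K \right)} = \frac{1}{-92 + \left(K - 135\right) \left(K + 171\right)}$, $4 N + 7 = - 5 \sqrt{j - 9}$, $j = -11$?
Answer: $\frac{20 \left(- 1016860 \sqrt{5} + 291206021 i\right)}{- 372291 i + 1300 \sqrt{5}} \approx -15644.0 + 2.9802 \cdot 10^{-7} i$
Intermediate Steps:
$N = - \frac{7}{4} - \frac{5 i \sqrt{5}}{2}$ ($N = - \frac{7}{4} + \frac{\left(-5\right) \sqrt{-11 - 9}}{4} = - \frac{7}{4} + \frac{\left(-5\right) \sqrt{-20}}{4} = - \frac{7}{4} + \frac{\left(-5\right) 2 i \sqrt{5}}{4} = - \frac{7}{4} + \frac{\left(-10\right) i \sqrt{5}}{4} = - \frac{7}{4} - \frac{5 i \sqrt{5}}{2} \approx -1.75 - 5.5902 i$)
$u{\left(K \right)} = \frac{1}{-92 + \left(-135 + K\right) \left(171 + K\right)}$
$u{\left(N \right)} - 15644 = \frac{1}{-23177 + \left(- \frac{7}{4} - \frac{5 i \sqrt{5}}{2}\right)^{2} + 36 \left(- \frac{7}{4} - \frac{5 i \sqrt{5}}{2}\right)} - 15644 = \frac{1}{-23177 + \left(- \frac{7}{4} - \frac{5 i \sqrt{5}}{2}\right)^{2} - \left(63 + 90 i \sqrt{5}\right)} - 15644 = \frac{1}{-23240 + \left(- \frac{7}{4} - \frac{5 i \sqrt{5}}{2}\right)^{2} - 90 i \sqrt{5}} - 15644 = -15644 + \frac{1}{-23240 + \left(- \frac{7}{4} - \frac{5 i \sqrt{5}}{2}\right)^{2} - 90 i \sqrt{5}}$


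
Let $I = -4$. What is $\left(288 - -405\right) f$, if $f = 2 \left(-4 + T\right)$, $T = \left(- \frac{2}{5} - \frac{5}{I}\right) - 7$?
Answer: $- \frac{140679}{10} \approx -14068.0$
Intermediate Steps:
$T = - \frac{123}{20}$ ($T = \left(- \frac{2}{5} - \frac{5}{-4}\right) - 7 = \left(\left(-2\right) \frac{1}{5} - - \frac{5}{4}\right) - 7 = \left(- \frac{2}{5} + \frac{5}{4}\right) - 7 = \frac{17}{20} - 7 = - \frac{123}{20} \approx -6.15$)
$f = - \frac{203}{10}$ ($f = 2 \left(-4 - \frac{123}{20}\right) = 2 \left(- \frac{203}{20}\right) = - \frac{203}{10} \approx -20.3$)
$\left(288 - -405\right) f = \left(288 - -405\right) \left(- \frac{203}{10}\right) = \left(288 + 405\right) \left(- \frac{203}{10}\right) = 693 \left(- \frac{203}{10}\right) = - \frac{140679}{10}$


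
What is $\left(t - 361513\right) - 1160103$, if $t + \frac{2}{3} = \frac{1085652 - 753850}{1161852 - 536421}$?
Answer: $- \frac{317221967216}{208477} \approx -1.5216 \cdot 10^{6}$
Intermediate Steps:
$t = - \frac{28384}{208477}$ ($t = - \frac{2}{3} + \frac{1085652 - 753850}{1161852 - 536421} = - \frac{2}{3} + \frac{331802}{625431} = - \frac{28384}{208477} \approx -0.13615$)
$\left(t - 361513\right) - 1160103 = \left(- \frac{28384}{208477} - 361513\right) - 1160103 = - \frac{75367174085}{208477} - 1160103 = - \frac{317221967216}{208477}$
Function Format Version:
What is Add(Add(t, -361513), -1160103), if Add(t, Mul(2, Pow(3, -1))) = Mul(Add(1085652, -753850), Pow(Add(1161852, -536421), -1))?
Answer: Rational(-317221967216, 208477) ≈ -1.5216e+6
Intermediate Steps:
t = Rational(-28384, 208477) (t = Add(Rational(-2, 3), Mul(Add(1085652, -753850), Pow(Add(1161852, -536421), -1))) = Add(Rational(-2, 3), Mul(331802, Pow(625431, -1))) = Add(Rational(-2, 3), Mul(331802, Rational(1, 625431))) = Add(Rational(-2, 3), Rational(331802, 625431)) = Rational(-28384, 208477) ≈ -0.13615)
Add(Add(t, -361513), -1160103) = Add(Add(Rational(-28384, 208477), -361513), -1160103) = Add(Rational(-75367174085, 208477), -1160103) = Rational(-317221967216, 208477)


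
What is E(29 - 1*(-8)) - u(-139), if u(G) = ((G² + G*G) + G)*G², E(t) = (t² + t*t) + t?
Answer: -743913688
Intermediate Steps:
E(t) = t + 2*t² (E(t) = (t² + t²) + t = 2*t² + t = t + 2*t²)
u(G) = G²*(G + 2*G²) (u(G) = ((G² + G²) + G)*G² = (2*G² + G)*G² = (G + 2*G²)*G² = G²*(G + 2*G²))
E(29 - 1*(-8)) - u(-139) = (29 - 1*(-8))*(1 + 2*(29 - 1*(-8))) - (-139)³*(1 + 2*(-139)) = (29 + 8)*(1 + 2*(29 + 8)) - (-2685619)*(1 - 278) = 37*(1 + 2*37) - (-2685619)*(-277) = 37*(1 + 74) - 1*743916463 = 37*75 - 743916463 = 2775 - 743916463 = -743913688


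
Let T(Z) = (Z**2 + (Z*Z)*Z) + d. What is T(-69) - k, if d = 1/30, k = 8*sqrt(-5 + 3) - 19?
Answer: -9711869/30 - 8*I*sqrt(2) ≈ -3.2373e+5 - 11.314*I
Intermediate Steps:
k = -19 + 8*I*sqrt(2) (k = 8*sqrt(-2) - 19 = 8*(I*sqrt(2)) - 19 = 8*I*sqrt(2) - 19 = -19 + 8*I*sqrt(2) ≈ -19.0 + 11.314*I)
d = 1/30 ≈ 0.033333
T(Z) = 1/30 + Z**2 + Z**3 (T(Z) = (Z**2 + (Z*Z)*Z) + 1/30 = (Z**2 + Z**2*Z) + 1/30 = (Z**2 + Z**3) + 1/30 = 1/30 + Z**2 + Z**3)
T(-69) - k = (1/30 + (-69)**2 + (-69)**3) - (-19 + 8*I*sqrt(2)) = (1/30 + 4761 - 328509) + (19 - 8*I*sqrt(2)) = -9712439/30 + (19 - 8*I*sqrt(2)) = -9711869/30 - 8*I*sqrt(2)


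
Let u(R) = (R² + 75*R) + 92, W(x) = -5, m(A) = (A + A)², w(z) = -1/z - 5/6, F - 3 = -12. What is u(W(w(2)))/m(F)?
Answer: -43/54 ≈ -0.79630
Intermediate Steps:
F = -9 (F = 3 - 12 = -9)
w(z) = -⅚ - 1/z (w(z) = -1/z - 5*⅙ = -1/z - ⅚ = -⅚ - 1/z)
m(A) = 4*A² (m(A) = (2*A)² = 4*A²)
u(R) = 92 + R² + 75*R
u(W(w(2)))/m(F) = (92 + (-5)² + 75*(-5))/((4*(-9)²)) = (92 + 25 - 375)/((4*81)) = -258/324 = -258*1/324 = -43/54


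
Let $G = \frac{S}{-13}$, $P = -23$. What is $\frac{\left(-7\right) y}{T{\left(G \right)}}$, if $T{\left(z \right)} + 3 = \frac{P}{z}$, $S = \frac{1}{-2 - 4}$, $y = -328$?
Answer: $- \frac{2296}{1797} \approx -1.2777$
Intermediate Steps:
$S = - \frac{1}{6}$ ($S = \frac{1}{-6} = - \frac{1}{6} \approx -0.16667$)
$G = \frac{1}{78}$ ($G = \frac{1}{-13} \left(- \frac{1}{6}\right) = \left(- \frac{1}{13}\right) \left(- \frac{1}{6}\right) = \frac{1}{78} \approx 0.012821$)
$T{\left(z \right)} = -3 - \frac{23}{z}$
$\frac{\left(-7\right) y}{T{\left(G \right)}} = \frac{\left(-7\right) \left(-328\right)}{-3 - 23 \frac{1}{\frac{1}{78}}} = \frac{2296}{-3 - 1794} = \frac{2296}{-1797} = 2296 \left(- \frac{1}{1797}\right) = - \frac{2296}{1797}$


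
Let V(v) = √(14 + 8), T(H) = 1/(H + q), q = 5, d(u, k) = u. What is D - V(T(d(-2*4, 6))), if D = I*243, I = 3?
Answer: 729 - √22 ≈ 724.31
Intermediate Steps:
T(H) = 1/(5 + H) (T(H) = 1/(H + 5) = 1/(5 + H))
D = 729 (D = 3*243 = 729)
V(v) = √22
D - V(T(d(-2*4, 6))) = 729 - √22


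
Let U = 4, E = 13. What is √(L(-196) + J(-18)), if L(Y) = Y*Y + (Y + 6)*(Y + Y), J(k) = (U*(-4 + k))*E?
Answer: 2*√27938 ≈ 334.29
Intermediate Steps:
J(k) = -208 + 52*k (J(k) = (4*(-4 + k))*13 = (-16 + 4*k)*13 = -208 + 52*k)
L(Y) = Y² + 2*Y*(6 + Y) (L(Y) = Y² + (6 + Y)*(2*Y) = Y² + 2*Y*(6 + Y))
√(L(-196) + J(-18)) = √(3*(-196)*(4 - 196) + (-208 + 52*(-18))) = √(3*(-196)*(-192) + (-208 - 936)) = √(112896 - 1144) = √111752 = 2*√27938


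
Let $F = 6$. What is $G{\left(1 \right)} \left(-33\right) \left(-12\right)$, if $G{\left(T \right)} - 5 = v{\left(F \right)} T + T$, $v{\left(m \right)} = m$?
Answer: $4752$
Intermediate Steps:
$G{\left(T \right)} = 5 + 7 T$ ($G{\left(T \right)} = 5 + \left(6 T + T\right) = 5 + 7 T$)
$G{\left(1 \right)} \left(-33\right) \left(-12\right) = \left(5 + 7 \cdot 1\right) \left(-33\right) \left(-12\right) = \left(5 + 7\right) \left(-33\right) \left(-12\right) = 12 \left(-33\right) \left(-12\right) = \left(-396\right) \left(-12\right) = 4752$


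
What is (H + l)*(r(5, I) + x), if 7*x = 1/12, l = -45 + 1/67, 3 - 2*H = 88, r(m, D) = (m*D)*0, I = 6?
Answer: -11723/11256 ≈ -1.0415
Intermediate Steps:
r(m, D) = 0 (r(m, D) = (D*m)*0 = 0)
H = -85/2 (H = 3/2 - ½*88 = 3/2 - 44 = -85/2 ≈ -42.500)
l = -3014/67 (l = -45 + 1/67 = -3014/67 ≈ -44.985)
x = 1/84 (x = (⅐)/12 = (⅐)*(1/12) = 1/84 ≈ 0.011905)
(H + l)*(r(5, I) + x) = (-85/2 - 3014/67)*(0 + 1/84) = -11723/134*1/84 = -11723/11256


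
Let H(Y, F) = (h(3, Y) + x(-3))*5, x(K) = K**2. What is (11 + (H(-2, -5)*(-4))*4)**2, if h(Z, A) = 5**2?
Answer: 7338681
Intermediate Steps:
h(Z, A) = 25
H(Y, F) = 170 (H(Y, F) = (25 + (-3)**2)*5 = (25 + 9)*5 = 34*5 = 170)
(11 + (H(-2, -5)*(-4))*4)**2 = (11 + (170*(-4))*4)**2 = (11 - 680*4)**2 = (11 - 2720)**2 = (-2709)**2 = 7338681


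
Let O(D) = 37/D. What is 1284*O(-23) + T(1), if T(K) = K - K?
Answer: -47508/23 ≈ -2065.6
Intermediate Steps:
T(K) = 0
1284*O(-23) + T(1) = 1284*(37/(-23)) + 0 = 1284*(37*(-1/23)) + 0 = 1284*(-37/23) + 0 = -47508/23 + 0 = -47508/23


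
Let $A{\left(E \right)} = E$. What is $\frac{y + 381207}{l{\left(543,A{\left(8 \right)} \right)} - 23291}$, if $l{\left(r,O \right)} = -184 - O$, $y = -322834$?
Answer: $- \frac{58373}{23483} \approx -2.4858$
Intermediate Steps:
$\frac{y + 381207}{l{\left(543,A{\left(8 \right)} \right)} - 23291} = \frac{-322834 + 381207}{\left(-184 - 8\right) - 23291} = \frac{58373}{\left(-184 - 8\right) - 23291} = \frac{58373}{-192 - 23291} = \frac{58373}{-23483} = 58373 \left(- \frac{1}{23483}\right) = - \frac{58373}{23483}$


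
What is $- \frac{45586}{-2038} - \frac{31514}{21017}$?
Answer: $\frac{446927715}{21416323} \approx 20.869$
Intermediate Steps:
$- \frac{45586}{-2038} - \frac{31514}{21017} = \left(-45586\right) \left(- \frac{1}{2038}\right) - \frac{31514}{21017} = \frac{22793}{1019} - \frac{31514}{21017} = \frac{446927715}{21416323}$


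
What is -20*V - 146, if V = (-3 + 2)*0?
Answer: -146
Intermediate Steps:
V = 0 (V = -1*0 = 0)
-20*V - 146 = -20*0 - 146 = 0 - 146 = -146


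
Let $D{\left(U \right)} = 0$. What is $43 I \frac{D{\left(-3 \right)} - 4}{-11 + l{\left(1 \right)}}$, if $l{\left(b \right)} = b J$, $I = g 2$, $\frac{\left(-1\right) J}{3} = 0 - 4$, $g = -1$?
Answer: $344$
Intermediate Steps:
$J = 12$ ($J = - 3 \left(0 - 4\right) = \left(-3\right) \left(-4\right) = 12$)
$I = -2$ ($I = \left(-1\right) 2 = -2$)
$l{\left(b \right)} = 12 b$ ($l{\left(b \right)} = b 12 = 12 b$)
$43 I \frac{D{\left(-3 \right)} - 4}{-11 + l{\left(1 \right)}} = 43 \left(-2\right) \frac{0 - 4}{-11 + 12 \cdot 1} = - 86 \left(- \frac{4}{-11 + 12}\right) = - 86 \left(- \frac{4}{1}\right) = - 86 \left(\left(-4\right) 1\right) = \left(-86\right) \left(-4\right) = 344$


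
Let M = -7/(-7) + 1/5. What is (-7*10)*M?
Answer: -84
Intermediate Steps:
M = 6/5 (M = -7*(-⅐) + 1*(⅕) = 1 + ⅕ = 6/5 ≈ 1.2000)
(-7*10)*M = -7*10*(6/5) = -70*6/5 = -84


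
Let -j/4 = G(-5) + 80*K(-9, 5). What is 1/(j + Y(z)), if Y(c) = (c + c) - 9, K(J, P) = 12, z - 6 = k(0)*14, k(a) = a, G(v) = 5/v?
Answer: -1/3833 ≈ -0.00026089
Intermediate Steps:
z = 6 (z = 6 + 0*14 = 6 + 0 = 6)
j = -3836 (j = -4*(5/(-5) + 80*12) = -4*(5*(-⅕) + 960) = -4*(-1 + 960) = -4*959 = -3836)
Y(c) = -9 + 2*c (Y(c) = 2*c - 9 = -9 + 2*c)
1/(j + Y(z)) = 1/(-3836 + (-9 + 2*6)) = 1/(-3836 + (-9 + 12)) = 1/(-3836 + 3) = 1/(-3833) = -1/3833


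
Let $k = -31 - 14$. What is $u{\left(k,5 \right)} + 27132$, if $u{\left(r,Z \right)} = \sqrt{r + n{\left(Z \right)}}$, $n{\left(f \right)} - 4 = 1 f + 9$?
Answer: $27132 + 3 i \sqrt{3} \approx 27132.0 + 5.1962 i$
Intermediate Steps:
$k = -45$ ($k = -31 - 14 = -45$)
$n{\left(f \right)} = 13 + f$ ($n{\left(f \right)} = 4 + \left(1 f + 9\right) = 4 + \left(f + 9\right) = 4 + \left(9 + f\right) = 13 + f$)
$u{\left(r,Z \right)} = \sqrt{13 + Z + r}$ ($u{\left(r,Z \right)} = \sqrt{r + \left(13 + Z\right)} = \sqrt{13 + Z + r}$)
$u{\left(k,5 \right)} + 27132 = \sqrt{13 + 5 - 45} + 27132 = \sqrt{-27} + 27132 = 3 i \sqrt{3} + 27132 = 27132 + 3 i \sqrt{3}$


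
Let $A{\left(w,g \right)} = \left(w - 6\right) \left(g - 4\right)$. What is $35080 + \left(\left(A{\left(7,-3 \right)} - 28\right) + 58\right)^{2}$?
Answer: $35609$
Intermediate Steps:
$A{\left(w,g \right)} = \left(-6 + w\right) \left(-4 + g\right)$
$35080 + \left(\left(A{\left(7,-3 \right)} - 28\right) + 58\right)^{2} = 35080 + \left(\left(\left(24 - -18 - 28 - 21\right) - 28\right) + 58\right)^{2} = 35080 + \left(\left(\left(24 + 18 - 28 - 21\right) - 28\right) + 58\right)^{2} = 35080 + \left(\left(-7 - 28\right) + 58\right)^{2} = 35080 + \left(-35 + 58\right)^{2} = 35080 + 23^{2} = 35080 + 529 = 35609$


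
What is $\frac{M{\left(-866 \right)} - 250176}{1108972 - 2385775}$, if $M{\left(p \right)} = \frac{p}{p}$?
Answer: $\frac{250175}{1276803} \approx 0.19594$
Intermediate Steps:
$M{\left(p \right)} = 1$
$\frac{M{\left(-866 \right)} - 250176}{1108972 - 2385775} = \frac{1 - 250176}{1108972 - 2385775} = - \frac{250175}{-1276803} = \left(-250175\right) \left(- \frac{1}{1276803}\right) = \frac{250175}{1276803}$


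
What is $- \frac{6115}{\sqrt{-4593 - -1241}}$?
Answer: $\frac{6115 i \sqrt{838}}{1676} \approx 105.62 i$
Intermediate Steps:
$- \frac{6115}{\sqrt{-4593 - -1241}} = - \frac{6115}{\sqrt{-4593 + 1241}} = - \frac{6115}{\sqrt{-3352}} = - \frac{6115}{2 i \sqrt{838}} = - 6115 \left(- \frac{i \sqrt{838}}{1676}\right) = \frac{6115 i \sqrt{838}}{1676}$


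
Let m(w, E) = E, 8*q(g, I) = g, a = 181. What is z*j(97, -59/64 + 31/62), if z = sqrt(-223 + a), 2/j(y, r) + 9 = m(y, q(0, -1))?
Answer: -2*I*sqrt(42)/9 ≈ -1.4402*I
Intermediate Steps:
q(g, I) = g/8
j(y, r) = -2/9 (j(y, r) = 2/(-9 + (1/8)*0) = 2/(-9 + 0) = 2/(-9) = 2*(-1/9) = -2/9)
z = I*sqrt(42) (z = sqrt(-223 + 181) = sqrt(-42) = I*sqrt(42) ≈ 6.4807*I)
z*j(97, -59/64 + 31/62) = (I*sqrt(42))*(-2/9) = -2*I*sqrt(42)/9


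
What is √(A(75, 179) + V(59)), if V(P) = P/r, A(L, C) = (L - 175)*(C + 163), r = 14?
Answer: I*√6702374/14 ≈ 184.92*I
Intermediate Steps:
A(L, C) = (-175 + L)*(163 + C)
V(P) = P/14
√(A(75, 179) + V(59)) = √((-28525 - 175*179 + 163*75 + 179*75) + (1/14)*59) = √((-28525 - 31325 + 12225 + 13425) + 59/14) = √(-34200 + 59/14) = √(-478741/14) = I*√6702374/14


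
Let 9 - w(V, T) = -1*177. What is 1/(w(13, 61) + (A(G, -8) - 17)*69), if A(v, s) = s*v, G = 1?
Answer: -1/1539 ≈ -0.00064977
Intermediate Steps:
w(V, T) = 186 (w(V, T) = 9 - (-1)*177 = 9 - 1*(-177) = 9 + 177 = 186)
1/(w(13, 61) + (A(G, -8) - 17)*69) = 1/(186 + (-8*1 - 17)*69) = 1/(186 + (-8 - 17)*69) = 1/(186 - 25*69) = 1/(186 - 1725) = 1/(-1539) = -1/1539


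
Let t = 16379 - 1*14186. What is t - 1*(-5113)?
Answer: 7306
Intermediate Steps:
t = 2193 (t = 16379 - 14186 = 2193)
t - 1*(-5113) = 2193 - 1*(-5113) = 2193 + 5113 = 7306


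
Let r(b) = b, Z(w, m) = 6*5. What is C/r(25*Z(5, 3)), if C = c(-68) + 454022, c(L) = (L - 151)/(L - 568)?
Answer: 96252737/159000 ≈ 605.36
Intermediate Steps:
Z(w, m) = 30
c(L) = (-151 + L)/(-568 + L)
C = 96252737/212 (C = (-151 - 68)/(-568 - 68) + 454022 = -219/(-636) + 454022 = -1/636*(-219) + 454022 = 73/212 + 454022 = 96252737/212 ≈ 4.5402e+5)
C/r(25*Z(5, 3)) = 96252737/(212*((25*30))) = (96252737/212)/750 = (96252737/212)*(1/750) = 96252737/159000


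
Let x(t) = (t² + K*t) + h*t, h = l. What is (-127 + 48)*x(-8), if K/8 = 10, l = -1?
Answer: 44872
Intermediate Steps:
h = -1
K = 80 (K = 8*10 = 80)
x(t) = t² + 79*t (x(t) = (t² + 80*t) - t = t² + 79*t)
(-127 + 48)*x(-8) = (-127 + 48)*(-8*(79 - 8)) = -(-632)*71 = -79*(-568) = 44872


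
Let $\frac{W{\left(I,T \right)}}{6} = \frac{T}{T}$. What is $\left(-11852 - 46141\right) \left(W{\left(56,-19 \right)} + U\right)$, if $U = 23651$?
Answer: $-1371940401$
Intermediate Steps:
$W{\left(I,T \right)} = 6$ ($W{\left(I,T \right)} = 6 \frac{T}{T} = 6 \cdot 1 = 6$)
$\left(-11852 - 46141\right) \left(W{\left(56,-19 \right)} + U\right) = \left(-11852 - 46141\right) \left(6 + 23651\right) = \left(-57993\right) 23657 = -1371940401$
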